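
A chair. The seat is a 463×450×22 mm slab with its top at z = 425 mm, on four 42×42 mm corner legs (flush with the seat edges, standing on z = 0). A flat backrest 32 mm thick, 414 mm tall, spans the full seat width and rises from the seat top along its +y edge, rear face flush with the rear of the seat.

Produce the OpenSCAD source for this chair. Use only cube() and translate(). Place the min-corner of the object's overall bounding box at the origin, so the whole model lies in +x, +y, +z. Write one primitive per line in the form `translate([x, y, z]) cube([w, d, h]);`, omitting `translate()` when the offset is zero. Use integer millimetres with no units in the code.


translate([0, 0, 403]) cube([463, 450, 22]);
cube([42, 42, 403]);
translate([421, 0, 0]) cube([42, 42, 403]);
translate([0, 408, 0]) cube([42, 42, 403]);
translate([421, 408, 0]) cube([42, 42, 403]);
translate([0, 418, 425]) cube([463, 32, 414]);


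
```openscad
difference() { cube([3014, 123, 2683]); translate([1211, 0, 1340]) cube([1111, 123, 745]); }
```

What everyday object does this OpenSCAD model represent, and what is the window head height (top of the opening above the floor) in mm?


A wall with a window opening. The window head height is 2085 mm.

A wall with a rectangular opening subtracted — a window. Sill at z = 1340, opening 745 mm tall, so the head is at 1340 + 745 = 2085 mm.


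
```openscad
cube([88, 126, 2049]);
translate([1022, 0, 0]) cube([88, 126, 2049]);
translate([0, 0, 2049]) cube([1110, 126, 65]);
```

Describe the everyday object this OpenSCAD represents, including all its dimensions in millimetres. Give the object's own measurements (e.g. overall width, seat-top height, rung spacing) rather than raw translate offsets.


A door frame. The clear opening is 934 mm wide and 2049 mm high. Two 88 mm wide jambs, 126 mm deep, stand either side of the opening from the floor to the top of the opening. A 65 mm thick head sits across the top of both jambs, spanning the full outside width of the frame.


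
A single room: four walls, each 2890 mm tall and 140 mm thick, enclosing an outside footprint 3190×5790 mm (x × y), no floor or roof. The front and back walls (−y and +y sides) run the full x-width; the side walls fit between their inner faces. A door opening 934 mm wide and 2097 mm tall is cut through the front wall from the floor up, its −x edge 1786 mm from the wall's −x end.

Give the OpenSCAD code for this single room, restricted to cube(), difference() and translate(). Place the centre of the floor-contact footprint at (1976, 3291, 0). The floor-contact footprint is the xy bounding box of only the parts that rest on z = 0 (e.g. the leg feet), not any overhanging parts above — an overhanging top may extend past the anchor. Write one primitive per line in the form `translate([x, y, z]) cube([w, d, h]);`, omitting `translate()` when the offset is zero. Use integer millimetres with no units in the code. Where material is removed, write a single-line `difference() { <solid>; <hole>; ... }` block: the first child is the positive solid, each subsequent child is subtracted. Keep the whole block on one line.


difference() { translate([381, 396, 0]) cube([3190, 140, 2890]); translate([2167, 396, 0]) cube([934, 140, 2097]); }
translate([381, 6046, 0]) cube([3190, 140, 2890]);
translate([381, 536, 0]) cube([140, 5510, 2890]);
translate([3431, 536, 0]) cube([140, 5510, 2890]);


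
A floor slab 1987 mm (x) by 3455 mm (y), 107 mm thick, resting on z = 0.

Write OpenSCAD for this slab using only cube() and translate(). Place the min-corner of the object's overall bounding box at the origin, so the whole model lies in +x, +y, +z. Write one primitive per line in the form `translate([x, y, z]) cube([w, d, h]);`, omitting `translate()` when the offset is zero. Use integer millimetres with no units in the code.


cube([1987, 3455, 107]);


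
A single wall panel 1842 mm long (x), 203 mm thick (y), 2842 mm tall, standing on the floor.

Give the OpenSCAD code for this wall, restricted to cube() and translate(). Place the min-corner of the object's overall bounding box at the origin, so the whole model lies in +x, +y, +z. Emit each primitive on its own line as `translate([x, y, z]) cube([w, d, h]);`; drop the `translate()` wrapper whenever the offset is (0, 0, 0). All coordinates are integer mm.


cube([1842, 203, 2842]);


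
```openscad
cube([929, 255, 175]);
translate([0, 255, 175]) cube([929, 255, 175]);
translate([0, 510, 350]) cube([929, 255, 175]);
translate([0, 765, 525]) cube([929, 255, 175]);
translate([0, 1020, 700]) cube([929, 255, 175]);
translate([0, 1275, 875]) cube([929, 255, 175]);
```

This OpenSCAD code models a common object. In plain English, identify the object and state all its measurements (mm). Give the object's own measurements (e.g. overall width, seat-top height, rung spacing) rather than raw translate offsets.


A straight staircase of 6 solid steps. Each step is 929 mm wide (x), 255 mm deep (y, the going) and 175 mm tall (the rise). The first step rests on the floor; each subsequent step sits one going further in +y and one rise higher in +z, directly behind and above the previous step with no overlap.


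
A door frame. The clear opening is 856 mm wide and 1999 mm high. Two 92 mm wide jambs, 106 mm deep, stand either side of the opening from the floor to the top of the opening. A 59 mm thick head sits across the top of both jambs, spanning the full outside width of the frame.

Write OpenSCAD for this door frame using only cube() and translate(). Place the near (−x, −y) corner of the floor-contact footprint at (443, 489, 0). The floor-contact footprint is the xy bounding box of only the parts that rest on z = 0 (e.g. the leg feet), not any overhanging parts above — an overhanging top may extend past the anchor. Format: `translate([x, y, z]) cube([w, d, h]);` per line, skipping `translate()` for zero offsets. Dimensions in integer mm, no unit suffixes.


translate([443, 489, 0]) cube([92, 106, 1999]);
translate([1391, 489, 0]) cube([92, 106, 1999]);
translate([443, 489, 1999]) cube([1040, 106, 59]);


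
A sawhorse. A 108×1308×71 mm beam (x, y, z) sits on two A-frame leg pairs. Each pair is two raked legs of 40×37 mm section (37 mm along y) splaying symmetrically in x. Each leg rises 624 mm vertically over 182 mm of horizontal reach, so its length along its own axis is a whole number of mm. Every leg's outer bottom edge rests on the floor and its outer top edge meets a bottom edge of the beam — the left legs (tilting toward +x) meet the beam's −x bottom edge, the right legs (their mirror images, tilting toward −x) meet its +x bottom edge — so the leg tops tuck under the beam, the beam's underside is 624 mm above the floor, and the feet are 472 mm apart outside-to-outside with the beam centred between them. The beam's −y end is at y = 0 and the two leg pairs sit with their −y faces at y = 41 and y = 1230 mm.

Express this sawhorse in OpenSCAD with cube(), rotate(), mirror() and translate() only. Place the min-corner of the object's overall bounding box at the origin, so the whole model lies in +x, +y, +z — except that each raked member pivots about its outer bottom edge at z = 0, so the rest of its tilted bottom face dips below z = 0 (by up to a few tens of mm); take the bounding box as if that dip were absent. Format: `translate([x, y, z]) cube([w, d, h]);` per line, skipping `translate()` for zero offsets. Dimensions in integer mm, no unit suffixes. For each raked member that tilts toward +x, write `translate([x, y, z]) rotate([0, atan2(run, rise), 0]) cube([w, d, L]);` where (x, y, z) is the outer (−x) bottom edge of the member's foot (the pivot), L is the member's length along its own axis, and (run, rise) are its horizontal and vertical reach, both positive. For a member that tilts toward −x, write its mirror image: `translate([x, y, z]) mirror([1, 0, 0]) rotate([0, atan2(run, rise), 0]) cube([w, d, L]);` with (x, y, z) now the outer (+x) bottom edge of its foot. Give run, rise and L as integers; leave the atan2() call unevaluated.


translate([182, 0, 624]) cube([108, 1308, 71]);
translate([0, 41, 0]) rotate([0, atan2(182, 624), 0]) cube([40, 37, 650]);
translate([472, 41, 0]) mirror([1, 0, 0]) rotate([0, atan2(182, 624), 0]) cube([40, 37, 650]);
translate([0, 1230, 0]) rotate([0, atan2(182, 624), 0]) cube([40, 37, 650]);
translate([472, 1230, 0]) mirror([1, 0, 0]) rotate([0, atan2(182, 624), 0]) cube([40, 37, 650]);


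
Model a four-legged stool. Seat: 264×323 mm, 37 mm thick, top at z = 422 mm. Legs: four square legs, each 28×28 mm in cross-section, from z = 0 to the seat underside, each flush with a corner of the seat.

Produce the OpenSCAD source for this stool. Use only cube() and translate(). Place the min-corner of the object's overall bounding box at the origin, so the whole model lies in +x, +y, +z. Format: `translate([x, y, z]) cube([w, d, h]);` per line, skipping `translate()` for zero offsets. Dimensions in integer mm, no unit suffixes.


translate([0, 0, 385]) cube([264, 323, 37]);
cube([28, 28, 385]);
translate([236, 0, 0]) cube([28, 28, 385]);
translate([0, 295, 0]) cube([28, 28, 385]);
translate([236, 295, 0]) cube([28, 28, 385]);


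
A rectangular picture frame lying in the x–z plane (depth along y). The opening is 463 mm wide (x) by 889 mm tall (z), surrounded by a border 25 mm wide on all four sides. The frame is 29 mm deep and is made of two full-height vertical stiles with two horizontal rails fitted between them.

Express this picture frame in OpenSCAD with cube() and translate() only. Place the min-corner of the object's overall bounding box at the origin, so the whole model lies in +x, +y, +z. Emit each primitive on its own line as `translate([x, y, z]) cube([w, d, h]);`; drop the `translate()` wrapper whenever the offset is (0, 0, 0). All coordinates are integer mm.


cube([25, 29, 939]);
translate([488, 0, 0]) cube([25, 29, 939]);
translate([25, 0, 0]) cube([463, 29, 25]);
translate([25, 0, 914]) cube([463, 29, 25]);


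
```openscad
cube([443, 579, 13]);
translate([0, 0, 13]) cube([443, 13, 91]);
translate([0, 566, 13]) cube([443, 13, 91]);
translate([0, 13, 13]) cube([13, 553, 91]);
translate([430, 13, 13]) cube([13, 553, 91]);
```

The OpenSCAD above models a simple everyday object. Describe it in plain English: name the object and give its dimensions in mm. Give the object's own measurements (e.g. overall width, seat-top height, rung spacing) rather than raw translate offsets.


An open-topped rectangular box: outside dimensions 443×579×104 mm, with a uniform wall and base thickness of 13 mm. The base is a full 443×579 slab on the floor; four walls sit on top of the base. The front and back walls (the −y and +y sides) span the full width; the two side walls fit between them.


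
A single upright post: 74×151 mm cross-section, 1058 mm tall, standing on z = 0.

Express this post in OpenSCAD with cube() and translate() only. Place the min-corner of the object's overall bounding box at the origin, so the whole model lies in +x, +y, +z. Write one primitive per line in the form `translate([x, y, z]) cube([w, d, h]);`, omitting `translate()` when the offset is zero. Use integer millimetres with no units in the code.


cube([74, 151, 1058]);


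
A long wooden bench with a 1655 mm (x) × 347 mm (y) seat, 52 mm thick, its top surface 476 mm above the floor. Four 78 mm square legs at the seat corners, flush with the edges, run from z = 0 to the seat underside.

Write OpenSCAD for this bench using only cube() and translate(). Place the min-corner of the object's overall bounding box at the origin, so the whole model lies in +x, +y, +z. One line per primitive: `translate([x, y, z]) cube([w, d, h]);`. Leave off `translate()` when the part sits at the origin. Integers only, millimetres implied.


// leg_h = 476 − 52 = 424
translate([0, 0, 424]) cube([1655, 347, 52]);
cube([78, 78, 424]);
translate([0, 269, 0]) cube([78, 78, 424]);
translate([1577, 0, 0]) cube([78, 78, 424]);
translate([1577, 269, 0]) cube([78, 78, 424]);


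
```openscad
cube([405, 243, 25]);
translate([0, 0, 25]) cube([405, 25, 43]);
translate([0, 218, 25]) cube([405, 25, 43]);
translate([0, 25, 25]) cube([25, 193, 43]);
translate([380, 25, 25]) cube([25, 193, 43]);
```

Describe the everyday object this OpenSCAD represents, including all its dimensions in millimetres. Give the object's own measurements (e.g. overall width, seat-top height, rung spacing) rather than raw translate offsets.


An open-topped rectangular box: outside dimensions 405×243×68 mm, with a uniform wall and base thickness of 25 mm. The base is a full 405×243 slab on the floor; four walls sit on top of the base. The front and back walls (the −y and +y sides) span the full width; the two side walls fit between them.


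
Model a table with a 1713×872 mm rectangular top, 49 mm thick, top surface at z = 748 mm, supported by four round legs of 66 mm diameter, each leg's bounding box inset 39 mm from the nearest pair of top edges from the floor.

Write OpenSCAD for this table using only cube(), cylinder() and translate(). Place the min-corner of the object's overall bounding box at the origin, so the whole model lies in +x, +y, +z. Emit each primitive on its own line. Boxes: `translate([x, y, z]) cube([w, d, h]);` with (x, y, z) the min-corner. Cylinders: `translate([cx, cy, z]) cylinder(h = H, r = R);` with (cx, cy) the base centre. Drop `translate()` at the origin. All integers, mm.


// leg_h = 748 - 49 = 699
translate([0, 0, 699]) cube([1713, 872, 49]);
translate([72, 72, 0]) cylinder(h = 699, r = 33);
translate([1641, 72, 0]) cylinder(h = 699, r = 33);
translate([72, 800, 0]) cylinder(h = 699, r = 33);
translate([1641, 800, 0]) cylinder(h = 699, r = 33);


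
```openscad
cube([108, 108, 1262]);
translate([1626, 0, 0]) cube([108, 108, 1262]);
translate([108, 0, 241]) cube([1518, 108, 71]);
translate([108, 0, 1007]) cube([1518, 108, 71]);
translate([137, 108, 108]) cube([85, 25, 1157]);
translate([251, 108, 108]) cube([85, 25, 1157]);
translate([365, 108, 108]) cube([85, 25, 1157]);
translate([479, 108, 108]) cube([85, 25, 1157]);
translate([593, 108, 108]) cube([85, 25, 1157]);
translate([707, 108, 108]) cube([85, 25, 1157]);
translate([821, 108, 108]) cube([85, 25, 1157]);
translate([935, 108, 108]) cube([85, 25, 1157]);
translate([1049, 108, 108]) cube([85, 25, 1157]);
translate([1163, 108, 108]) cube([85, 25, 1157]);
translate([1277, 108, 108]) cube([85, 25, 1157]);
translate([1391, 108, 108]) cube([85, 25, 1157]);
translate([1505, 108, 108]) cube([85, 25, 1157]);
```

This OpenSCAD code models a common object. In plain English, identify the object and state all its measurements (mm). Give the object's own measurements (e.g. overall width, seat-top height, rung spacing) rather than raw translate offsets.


A fence section. Two 108×108 mm posts, 1262 mm tall, stand on the floor with a clear span of 1518 mm between their inner faces. Two horizontal rails of 108×71 mm section span the gap between the posts with their undersides at z = 241 mm and z = 1007 mm, flush with the posts' −y face. 13 pickets, each 85 mm wide, 25 mm thick and 1157 mm tall, are fixed to the +y face of the rails with their bottoms at z = 108 mm, spaced across the span with a 29 mm gap after the −x post and between neighbouring pickets, with 36 mm left before the +x post.


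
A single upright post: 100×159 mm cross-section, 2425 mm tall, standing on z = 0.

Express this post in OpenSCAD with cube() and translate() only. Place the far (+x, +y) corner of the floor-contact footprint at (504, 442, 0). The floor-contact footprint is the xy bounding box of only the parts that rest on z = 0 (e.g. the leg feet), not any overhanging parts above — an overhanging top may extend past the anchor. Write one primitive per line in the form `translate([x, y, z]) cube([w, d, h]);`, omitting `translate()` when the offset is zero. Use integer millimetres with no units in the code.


translate([404, 283, 0]) cube([100, 159, 2425]);


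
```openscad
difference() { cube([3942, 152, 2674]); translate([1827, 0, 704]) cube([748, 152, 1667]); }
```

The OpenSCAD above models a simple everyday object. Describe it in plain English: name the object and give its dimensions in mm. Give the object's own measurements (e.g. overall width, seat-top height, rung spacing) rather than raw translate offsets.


A wall 3942 mm long (x), 152 mm thick (y), 2674 mm tall, with a rectangular window opening cut through it. The opening is 748 mm wide and 1667 mm tall; its sill is at z = 704 mm and its near (−x) edge is 1827 mm from the wall's −x end. The opening passes through the full wall thickness.


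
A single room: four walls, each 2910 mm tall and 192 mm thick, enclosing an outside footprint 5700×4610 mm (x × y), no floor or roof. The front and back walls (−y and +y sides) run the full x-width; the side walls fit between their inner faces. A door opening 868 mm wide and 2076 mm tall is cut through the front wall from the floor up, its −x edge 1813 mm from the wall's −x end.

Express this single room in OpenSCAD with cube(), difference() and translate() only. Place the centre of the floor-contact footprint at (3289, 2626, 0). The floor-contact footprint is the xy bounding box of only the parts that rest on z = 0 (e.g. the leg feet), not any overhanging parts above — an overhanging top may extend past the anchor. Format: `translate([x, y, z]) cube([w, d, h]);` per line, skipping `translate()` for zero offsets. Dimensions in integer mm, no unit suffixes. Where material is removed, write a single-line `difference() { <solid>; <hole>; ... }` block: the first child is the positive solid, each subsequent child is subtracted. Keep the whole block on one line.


difference() { translate([439, 321, 0]) cube([5700, 192, 2910]); translate([2252, 321, 0]) cube([868, 192, 2076]); }
translate([439, 4739, 0]) cube([5700, 192, 2910]);
translate([439, 513, 0]) cube([192, 4226, 2910]);
translate([5947, 513, 0]) cube([192, 4226, 2910]);


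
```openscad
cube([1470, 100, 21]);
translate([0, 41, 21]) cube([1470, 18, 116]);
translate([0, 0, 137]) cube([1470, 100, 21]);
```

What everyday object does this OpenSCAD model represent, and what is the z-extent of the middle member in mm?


An I-beam. The web height is 116 mm.

Two wide flanges with a thin centred web — an I-beam. Overall 158 mm minus two 21 mm flanges gives a web of 158 − 2·21 = 116 mm.


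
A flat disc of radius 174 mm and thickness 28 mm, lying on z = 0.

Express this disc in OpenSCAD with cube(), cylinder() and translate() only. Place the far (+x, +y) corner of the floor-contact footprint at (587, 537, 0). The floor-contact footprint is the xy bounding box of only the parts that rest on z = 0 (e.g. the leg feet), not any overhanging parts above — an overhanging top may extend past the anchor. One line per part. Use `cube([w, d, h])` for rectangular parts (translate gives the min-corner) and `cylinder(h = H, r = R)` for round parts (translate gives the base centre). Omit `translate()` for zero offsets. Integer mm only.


translate([413, 363, 0]) cylinder(h = 28, r = 174);


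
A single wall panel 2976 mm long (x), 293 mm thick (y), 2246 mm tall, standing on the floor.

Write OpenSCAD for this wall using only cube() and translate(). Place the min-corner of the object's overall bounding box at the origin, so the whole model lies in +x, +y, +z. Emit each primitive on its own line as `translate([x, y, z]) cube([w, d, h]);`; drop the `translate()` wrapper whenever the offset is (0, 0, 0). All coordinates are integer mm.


cube([2976, 293, 2246]);


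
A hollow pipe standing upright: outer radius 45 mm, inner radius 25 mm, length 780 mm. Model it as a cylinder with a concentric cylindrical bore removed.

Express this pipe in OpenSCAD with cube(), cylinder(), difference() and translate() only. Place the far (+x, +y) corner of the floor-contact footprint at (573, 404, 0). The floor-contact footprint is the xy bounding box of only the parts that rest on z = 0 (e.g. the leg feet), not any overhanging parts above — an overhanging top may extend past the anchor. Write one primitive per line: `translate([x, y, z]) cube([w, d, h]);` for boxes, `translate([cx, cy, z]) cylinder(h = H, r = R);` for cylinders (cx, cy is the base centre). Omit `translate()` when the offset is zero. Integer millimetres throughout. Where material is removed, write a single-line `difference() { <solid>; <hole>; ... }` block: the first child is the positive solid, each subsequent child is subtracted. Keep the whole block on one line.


difference() { translate([528, 359, 0]) cylinder(h = 780, r = 45); translate([528, 359, 0]) cylinder(h = 780, r = 25); }


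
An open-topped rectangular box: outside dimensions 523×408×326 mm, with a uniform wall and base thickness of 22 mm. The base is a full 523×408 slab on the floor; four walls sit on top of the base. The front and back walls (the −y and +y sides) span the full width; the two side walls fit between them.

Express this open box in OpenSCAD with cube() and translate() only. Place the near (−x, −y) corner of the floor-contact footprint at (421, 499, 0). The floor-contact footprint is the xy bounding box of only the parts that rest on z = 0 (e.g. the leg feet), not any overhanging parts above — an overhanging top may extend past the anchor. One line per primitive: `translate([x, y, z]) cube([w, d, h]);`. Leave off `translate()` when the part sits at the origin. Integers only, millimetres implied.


translate([421, 499, 0]) cube([523, 408, 22]);
translate([421, 499, 22]) cube([523, 22, 304]);
translate([421, 885, 22]) cube([523, 22, 304]);
translate([421, 521, 22]) cube([22, 364, 304]);
translate([922, 521, 22]) cube([22, 364, 304]);


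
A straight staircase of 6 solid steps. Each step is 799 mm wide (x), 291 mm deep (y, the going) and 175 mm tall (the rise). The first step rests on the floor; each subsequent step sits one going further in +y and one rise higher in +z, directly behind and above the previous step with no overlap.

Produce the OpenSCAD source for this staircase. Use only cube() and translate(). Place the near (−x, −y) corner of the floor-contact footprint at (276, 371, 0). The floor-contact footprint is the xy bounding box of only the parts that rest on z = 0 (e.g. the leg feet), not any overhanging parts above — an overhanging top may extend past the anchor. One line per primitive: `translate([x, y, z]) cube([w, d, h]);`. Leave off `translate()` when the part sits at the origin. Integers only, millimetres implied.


translate([276, 371, 0]) cube([799, 291, 175]);
translate([276, 662, 175]) cube([799, 291, 175]);
translate([276, 953, 350]) cube([799, 291, 175]);
translate([276, 1244, 525]) cube([799, 291, 175]);
translate([276, 1535, 700]) cube([799, 291, 175]);
translate([276, 1826, 875]) cube([799, 291, 175]);


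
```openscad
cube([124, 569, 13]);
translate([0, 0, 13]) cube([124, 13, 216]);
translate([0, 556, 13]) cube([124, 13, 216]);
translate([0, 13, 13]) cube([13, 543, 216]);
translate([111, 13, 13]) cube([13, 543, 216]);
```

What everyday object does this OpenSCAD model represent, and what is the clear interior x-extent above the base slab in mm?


An open box. The internal width is 98 mm.

A 124×569 base slab with four walls standing on it — an open box. The base is 124 mm wide and the walls are 13 mm thick, so the internal width is 124 − 2 × 13 = 98 mm.


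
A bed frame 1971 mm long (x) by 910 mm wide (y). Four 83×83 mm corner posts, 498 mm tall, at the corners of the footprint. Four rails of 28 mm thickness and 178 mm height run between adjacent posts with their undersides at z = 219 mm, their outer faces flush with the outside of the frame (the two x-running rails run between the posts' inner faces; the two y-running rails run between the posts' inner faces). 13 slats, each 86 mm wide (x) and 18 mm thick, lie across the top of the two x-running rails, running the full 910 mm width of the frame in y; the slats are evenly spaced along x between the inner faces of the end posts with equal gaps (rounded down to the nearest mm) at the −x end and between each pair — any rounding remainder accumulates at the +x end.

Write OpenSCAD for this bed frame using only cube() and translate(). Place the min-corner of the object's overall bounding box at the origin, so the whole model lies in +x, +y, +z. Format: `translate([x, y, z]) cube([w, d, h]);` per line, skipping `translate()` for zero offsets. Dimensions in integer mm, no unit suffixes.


cube([83, 83, 498]);
translate([0, 827, 0]) cube([83, 83, 498]);
translate([1888, 0, 0]) cube([83, 83, 498]);
translate([1888, 827, 0]) cube([83, 83, 498]);
translate([83, 0, 219]) cube([1805, 28, 178]);
translate([83, 882, 219]) cube([1805, 28, 178]);
translate([0, 83, 219]) cube([28, 744, 178]);
translate([1943, 83, 219]) cube([28, 744, 178]);
translate([132, 0, 397]) cube([86, 910, 18]);
translate([267, 0, 397]) cube([86, 910, 18]);
translate([402, 0, 397]) cube([86, 910, 18]);
translate([537, 0, 397]) cube([86, 910, 18]);
translate([672, 0, 397]) cube([86, 910, 18]);
translate([807, 0, 397]) cube([86, 910, 18]);
translate([942, 0, 397]) cube([86, 910, 18]);
translate([1077, 0, 397]) cube([86, 910, 18]);
translate([1212, 0, 397]) cube([86, 910, 18]);
translate([1347, 0, 397]) cube([86, 910, 18]);
translate([1482, 0, 397]) cube([86, 910, 18]);
translate([1617, 0, 397]) cube([86, 910, 18]);
translate([1752, 0, 397]) cube([86, 910, 18]);


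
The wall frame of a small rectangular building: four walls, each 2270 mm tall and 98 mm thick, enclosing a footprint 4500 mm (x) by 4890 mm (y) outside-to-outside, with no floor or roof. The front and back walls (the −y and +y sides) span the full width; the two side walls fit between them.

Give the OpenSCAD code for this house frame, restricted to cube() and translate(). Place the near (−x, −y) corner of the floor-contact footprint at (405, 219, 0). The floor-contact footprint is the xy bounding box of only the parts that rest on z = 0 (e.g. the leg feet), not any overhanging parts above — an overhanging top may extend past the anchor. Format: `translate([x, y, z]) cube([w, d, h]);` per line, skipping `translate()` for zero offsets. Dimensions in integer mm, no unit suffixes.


translate([405, 219, 0]) cube([4500, 98, 2270]);
translate([405, 5011, 0]) cube([4500, 98, 2270]);
translate([405, 317, 0]) cube([98, 4694, 2270]);
translate([4807, 317, 0]) cube([98, 4694, 2270]);


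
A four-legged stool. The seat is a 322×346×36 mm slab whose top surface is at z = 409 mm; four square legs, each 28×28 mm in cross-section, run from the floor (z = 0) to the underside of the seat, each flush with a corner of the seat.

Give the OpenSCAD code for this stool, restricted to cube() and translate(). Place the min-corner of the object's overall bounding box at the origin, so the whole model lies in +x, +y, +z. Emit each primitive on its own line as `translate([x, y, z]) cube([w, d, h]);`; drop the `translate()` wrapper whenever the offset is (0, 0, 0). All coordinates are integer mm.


translate([0, 0, 373]) cube([322, 346, 36]);
cube([28, 28, 373]);
translate([294, 0, 0]) cube([28, 28, 373]);
translate([0, 318, 0]) cube([28, 28, 373]);
translate([294, 318, 0]) cube([28, 28, 373]);


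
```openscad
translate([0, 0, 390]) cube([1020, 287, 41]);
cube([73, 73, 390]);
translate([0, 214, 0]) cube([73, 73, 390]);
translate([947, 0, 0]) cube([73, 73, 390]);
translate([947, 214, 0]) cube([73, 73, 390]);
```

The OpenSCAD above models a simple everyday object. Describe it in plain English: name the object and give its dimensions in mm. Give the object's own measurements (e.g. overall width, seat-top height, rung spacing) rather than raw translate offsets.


A long wooden bench with a 1020 mm (x) × 287 mm (y) seat, 41 mm thick, its top surface 431 mm above the floor. Four 73 mm square legs at the seat corners, flush with the edges, run from z = 0 to the seat underside.


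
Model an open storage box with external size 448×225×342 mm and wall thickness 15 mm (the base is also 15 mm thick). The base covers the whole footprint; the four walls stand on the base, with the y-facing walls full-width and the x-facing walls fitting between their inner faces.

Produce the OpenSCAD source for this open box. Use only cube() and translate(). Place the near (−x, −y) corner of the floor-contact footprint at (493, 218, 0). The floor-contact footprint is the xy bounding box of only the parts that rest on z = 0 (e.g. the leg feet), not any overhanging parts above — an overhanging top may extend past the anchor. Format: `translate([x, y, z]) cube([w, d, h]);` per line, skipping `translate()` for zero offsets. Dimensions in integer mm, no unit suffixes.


translate([493, 218, 0]) cube([448, 225, 15]);
translate([493, 218, 15]) cube([448, 15, 327]);
translate([493, 428, 15]) cube([448, 15, 327]);
translate([493, 233, 15]) cube([15, 195, 327]);
translate([926, 233, 15]) cube([15, 195, 327]);


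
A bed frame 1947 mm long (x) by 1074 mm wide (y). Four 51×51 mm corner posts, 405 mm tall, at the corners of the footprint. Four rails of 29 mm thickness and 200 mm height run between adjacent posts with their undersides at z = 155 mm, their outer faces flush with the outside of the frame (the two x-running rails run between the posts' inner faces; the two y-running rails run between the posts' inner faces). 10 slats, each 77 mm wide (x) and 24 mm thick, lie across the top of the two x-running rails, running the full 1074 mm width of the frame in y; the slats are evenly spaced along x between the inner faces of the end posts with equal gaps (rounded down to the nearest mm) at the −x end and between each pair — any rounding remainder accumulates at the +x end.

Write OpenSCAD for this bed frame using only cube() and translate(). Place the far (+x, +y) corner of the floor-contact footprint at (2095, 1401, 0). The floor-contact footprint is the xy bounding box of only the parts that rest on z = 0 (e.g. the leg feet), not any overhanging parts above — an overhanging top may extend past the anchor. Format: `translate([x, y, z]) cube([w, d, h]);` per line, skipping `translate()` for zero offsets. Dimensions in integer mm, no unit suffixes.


translate([148, 327, 0]) cube([51, 51, 405]);
translate([148, 1350, 0]) cube([51, 51, 405]);
translate([2044, 327, 0]) cube([51, 51, 405]);
translate([2044, 1350, 0]) cube([51, 51, 405]);
translate([199, 327, 155]) cube([1845, 29, 200]);
translate([199, 1372, 155]) cube([1845, 29, 200]);
translate([148, 378, 155]) cube([29, 972, 200]);
translate([2066, 378, 155]) cube([29, 972, 200]);
translate([296, 327, 355]) cube([77, 1074, 24]);
translate([470, 327, 355]) cube([77, 1074, 24]);
translate([644, 327, 355]) cube([77, 1074, 24]);
translate([818, 327, 355]) cube([77, 1074, 24]);
translate([992, 327, 355]) cube([77, 1074, 24]);
translate([1166, 327, 355]) cube([77, 1074, 24]);
translate([1340, 327, 355]) cube([77, 1074, 24]);
translate([1514, 327, 355]) cube([77, 1074, 24]);
translate([1688, 327, 355]) cube([77, 1074, 24]);
translate([1862, 327, 355]) cube([77, 1074, 24]);


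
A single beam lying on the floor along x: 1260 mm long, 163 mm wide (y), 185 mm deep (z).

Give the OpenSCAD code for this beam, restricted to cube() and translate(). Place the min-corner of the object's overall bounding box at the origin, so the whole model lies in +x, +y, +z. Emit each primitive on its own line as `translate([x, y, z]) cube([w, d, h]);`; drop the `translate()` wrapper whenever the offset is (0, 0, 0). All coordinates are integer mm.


cube([1260, 163, 185]);


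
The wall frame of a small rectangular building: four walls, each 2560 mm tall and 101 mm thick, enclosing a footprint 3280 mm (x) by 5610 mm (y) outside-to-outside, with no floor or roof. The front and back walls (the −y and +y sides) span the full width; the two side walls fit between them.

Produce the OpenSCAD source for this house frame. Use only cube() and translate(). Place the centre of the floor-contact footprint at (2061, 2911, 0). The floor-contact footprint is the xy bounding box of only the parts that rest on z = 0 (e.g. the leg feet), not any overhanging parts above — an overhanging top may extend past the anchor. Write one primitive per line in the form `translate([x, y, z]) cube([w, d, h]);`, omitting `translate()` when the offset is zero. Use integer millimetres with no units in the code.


translate([421, 106, 0]) cube([3280, 101, 2560]);
translate([421, 5615, 0]) cube([3280, 101, 2560]);
translate([421, 207, 0]) cube([101, 5408, 2560]);
translate([3600, 207, 0]) cube([101, 5408, 2560]);


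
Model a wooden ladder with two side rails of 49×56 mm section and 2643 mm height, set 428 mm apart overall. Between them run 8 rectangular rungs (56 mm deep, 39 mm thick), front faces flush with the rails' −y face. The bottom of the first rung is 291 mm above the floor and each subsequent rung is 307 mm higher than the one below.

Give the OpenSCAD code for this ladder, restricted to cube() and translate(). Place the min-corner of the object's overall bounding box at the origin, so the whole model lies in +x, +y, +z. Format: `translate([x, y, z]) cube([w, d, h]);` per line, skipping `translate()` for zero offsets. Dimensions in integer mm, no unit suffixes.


// rung span = 428 - 2*49 = 330
// rung[k] z = 291 + k*307
cube([49, 56, 2643]);
translate([379, 0, 0]) cube([49, 56, 2643]);
translate([49, 0, 291]) cube([330, 56, 39]);
translate([49, 0, 598]) cube([330, 56, 39]);
translate([49, 0, 905]) cube([330, 56, 39]);
translate([49, 0, 1212]) cube([330, 56, 39]);
translate([49, 0, 1519]) cube([330, 56, 39]);
translate([49, 0, 1826]) cube([330, 56, 39]);
translate([49, 0, 2133]) cube([330, 56, 39]);
translate([49, 0, 2440]) cube([330, 56, 39]);


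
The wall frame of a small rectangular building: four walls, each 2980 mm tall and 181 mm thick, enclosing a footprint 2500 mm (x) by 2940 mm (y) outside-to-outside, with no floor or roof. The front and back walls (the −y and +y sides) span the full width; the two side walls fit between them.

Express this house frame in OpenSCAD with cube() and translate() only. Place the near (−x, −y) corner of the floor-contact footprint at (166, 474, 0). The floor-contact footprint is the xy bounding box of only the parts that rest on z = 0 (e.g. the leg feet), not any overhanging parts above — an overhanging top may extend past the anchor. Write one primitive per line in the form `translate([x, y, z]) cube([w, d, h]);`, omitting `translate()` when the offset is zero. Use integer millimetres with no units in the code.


translate([166, 474, 0]) cube([2500, 181, 2980]);
translate([166, 3233, 0]) cube([2500, 181, 2980]);
translate([166, 655, 0]) cube([181, 2578, 2980]);
translate([2485, 655, 0]) cube([181, 2578, 2980]);


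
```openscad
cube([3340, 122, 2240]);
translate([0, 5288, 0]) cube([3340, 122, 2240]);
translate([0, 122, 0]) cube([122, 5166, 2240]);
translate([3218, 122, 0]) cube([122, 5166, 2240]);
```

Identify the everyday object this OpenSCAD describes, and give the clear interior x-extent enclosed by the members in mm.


A house (or room) frame. The interior width is 3096 mm.

Four 2240 mm walls enclosing a rectangle with no floor or roof — a room or house frame. Outside width is 3340 mm and wall thickness is 122 mm, so the interior width is 3340 − 2 × 122 = 3096 mm.


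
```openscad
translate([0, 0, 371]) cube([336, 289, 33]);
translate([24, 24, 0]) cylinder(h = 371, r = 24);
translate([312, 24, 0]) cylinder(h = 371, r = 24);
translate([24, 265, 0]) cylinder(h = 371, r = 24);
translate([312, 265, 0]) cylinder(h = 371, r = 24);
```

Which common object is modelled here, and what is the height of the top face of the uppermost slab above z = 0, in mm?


A stool. The seat height is 404 mm.

A 336×289×33 slab at z = 371 on four corner cylinders — a stool. The seat top is 371 + 33 = 404 mm.


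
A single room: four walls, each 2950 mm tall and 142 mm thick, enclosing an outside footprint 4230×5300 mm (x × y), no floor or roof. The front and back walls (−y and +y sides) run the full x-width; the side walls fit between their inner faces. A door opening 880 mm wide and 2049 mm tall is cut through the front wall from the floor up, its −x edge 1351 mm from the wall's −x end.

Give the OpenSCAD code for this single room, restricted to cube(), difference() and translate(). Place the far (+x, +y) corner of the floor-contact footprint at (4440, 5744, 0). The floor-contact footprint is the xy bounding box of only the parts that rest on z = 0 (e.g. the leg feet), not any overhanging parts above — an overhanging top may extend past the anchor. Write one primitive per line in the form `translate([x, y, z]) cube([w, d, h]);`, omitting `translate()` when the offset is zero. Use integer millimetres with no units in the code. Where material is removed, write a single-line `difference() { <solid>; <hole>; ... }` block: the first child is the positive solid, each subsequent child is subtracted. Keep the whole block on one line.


difference() { translate([210, 444, 0]) cube([4230, 142, 2950]); translate([1561, 444, 0]) cube([880, 142, 2049]); }
translate([210, 5602, 0]) cube([4230, 142, 2950]);
translate([210, 586, 0]) cube([142, 5016, 2950]);
translate([4298, 586, 0]) cube([142, 5016, 2950]);


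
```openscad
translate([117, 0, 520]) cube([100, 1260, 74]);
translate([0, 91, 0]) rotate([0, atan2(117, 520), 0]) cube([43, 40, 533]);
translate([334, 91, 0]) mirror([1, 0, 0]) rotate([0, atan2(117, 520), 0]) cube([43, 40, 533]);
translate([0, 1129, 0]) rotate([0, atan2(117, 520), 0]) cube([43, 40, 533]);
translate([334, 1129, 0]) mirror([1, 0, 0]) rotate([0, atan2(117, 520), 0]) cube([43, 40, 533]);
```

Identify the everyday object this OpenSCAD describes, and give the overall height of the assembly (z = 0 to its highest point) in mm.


A sawhorse. The overall height is 594 mm.

A beam across two mirrored pairs of raked legs — a sawhorse. The beam's underside is at z = 520 (matching the legs' vertical rise in atan2(117, 520)) and the beam is 74 mm tall, so its top is at 520 + 74 = 594 mm. The raked legs top out at the beam's underside, so that is the highest point.


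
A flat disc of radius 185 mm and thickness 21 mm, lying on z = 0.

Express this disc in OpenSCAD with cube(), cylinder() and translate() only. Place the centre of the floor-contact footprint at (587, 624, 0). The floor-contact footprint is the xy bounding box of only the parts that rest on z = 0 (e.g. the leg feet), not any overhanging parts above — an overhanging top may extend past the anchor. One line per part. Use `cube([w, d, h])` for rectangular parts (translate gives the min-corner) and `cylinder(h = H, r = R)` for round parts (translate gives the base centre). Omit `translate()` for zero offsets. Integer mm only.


translate([587, 624, 0]) cylinder(h = 21, r = 185);


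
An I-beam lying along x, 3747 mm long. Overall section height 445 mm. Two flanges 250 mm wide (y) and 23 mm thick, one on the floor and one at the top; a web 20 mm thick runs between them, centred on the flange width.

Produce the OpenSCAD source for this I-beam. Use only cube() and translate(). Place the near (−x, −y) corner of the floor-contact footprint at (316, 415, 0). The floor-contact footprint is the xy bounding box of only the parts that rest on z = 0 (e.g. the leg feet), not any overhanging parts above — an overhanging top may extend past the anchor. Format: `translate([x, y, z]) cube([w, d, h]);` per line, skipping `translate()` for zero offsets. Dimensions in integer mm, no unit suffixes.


translate([316, 415, 0]) cube([3747, 250, 23]);
translate([316, 530, 23]) cube([3747, 20, 399]);
translate([316, 415, 422]) cube([3747, 250, 23]);


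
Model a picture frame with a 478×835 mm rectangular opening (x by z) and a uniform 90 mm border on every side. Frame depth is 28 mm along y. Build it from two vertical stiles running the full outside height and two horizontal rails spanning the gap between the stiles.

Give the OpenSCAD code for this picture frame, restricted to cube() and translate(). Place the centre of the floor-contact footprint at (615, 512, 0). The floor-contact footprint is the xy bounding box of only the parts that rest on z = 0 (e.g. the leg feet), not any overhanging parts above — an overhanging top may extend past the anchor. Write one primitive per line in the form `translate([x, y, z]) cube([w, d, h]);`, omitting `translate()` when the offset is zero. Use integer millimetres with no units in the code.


translate([286, 498, 0]) cube([90, 28, 1015]);
translate([854, 498, 0]) cube([90, 28, 1015]);
translate([376, 498, 0]) cube([478, 28, 90]);
translate([376, 498, 925]) cube([478, 28, 90]);
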